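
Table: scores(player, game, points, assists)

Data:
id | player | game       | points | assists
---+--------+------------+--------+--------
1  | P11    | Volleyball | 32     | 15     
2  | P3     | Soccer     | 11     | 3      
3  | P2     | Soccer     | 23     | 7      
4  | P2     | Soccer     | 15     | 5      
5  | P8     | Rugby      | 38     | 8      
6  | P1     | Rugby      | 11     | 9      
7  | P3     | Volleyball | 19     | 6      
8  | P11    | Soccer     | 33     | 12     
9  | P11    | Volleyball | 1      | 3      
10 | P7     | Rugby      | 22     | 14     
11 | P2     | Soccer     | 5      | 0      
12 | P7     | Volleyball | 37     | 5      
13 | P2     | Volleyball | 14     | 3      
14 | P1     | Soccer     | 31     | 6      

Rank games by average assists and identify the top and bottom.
SELECT game, AVG(assists)
FROM scores
GROUP BY game
ORDER BY AVG(assists)

All groups:
  Soccer: 5.50
  Volleyball: 6.40
  Rugby: 10.33

Highest: Rugby (10.33)
Lowest: Soccer (5.50)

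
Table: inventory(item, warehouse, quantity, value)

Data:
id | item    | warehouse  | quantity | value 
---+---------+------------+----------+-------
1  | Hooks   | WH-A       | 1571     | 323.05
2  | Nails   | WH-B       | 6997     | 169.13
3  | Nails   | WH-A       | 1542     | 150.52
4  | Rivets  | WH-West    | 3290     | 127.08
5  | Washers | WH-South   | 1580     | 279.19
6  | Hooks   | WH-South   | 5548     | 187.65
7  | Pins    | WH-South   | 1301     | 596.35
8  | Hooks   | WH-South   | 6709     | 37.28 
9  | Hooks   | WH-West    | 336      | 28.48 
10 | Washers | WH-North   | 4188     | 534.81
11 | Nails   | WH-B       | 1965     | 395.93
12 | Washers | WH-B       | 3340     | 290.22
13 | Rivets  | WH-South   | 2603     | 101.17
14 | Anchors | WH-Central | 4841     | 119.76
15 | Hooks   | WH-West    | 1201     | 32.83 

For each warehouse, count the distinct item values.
SELECT warehouse, COUNT(DISTINCT item)
FROM inventory
GROUP BY warehouse

Result:
  WH-A: 2 distinct
  WH-B: 2 distinct
  WH-Central: 1 distinct
  WH-North: 1 distinct
  WH-South: 4 distinct
  WH-West: 2 distinct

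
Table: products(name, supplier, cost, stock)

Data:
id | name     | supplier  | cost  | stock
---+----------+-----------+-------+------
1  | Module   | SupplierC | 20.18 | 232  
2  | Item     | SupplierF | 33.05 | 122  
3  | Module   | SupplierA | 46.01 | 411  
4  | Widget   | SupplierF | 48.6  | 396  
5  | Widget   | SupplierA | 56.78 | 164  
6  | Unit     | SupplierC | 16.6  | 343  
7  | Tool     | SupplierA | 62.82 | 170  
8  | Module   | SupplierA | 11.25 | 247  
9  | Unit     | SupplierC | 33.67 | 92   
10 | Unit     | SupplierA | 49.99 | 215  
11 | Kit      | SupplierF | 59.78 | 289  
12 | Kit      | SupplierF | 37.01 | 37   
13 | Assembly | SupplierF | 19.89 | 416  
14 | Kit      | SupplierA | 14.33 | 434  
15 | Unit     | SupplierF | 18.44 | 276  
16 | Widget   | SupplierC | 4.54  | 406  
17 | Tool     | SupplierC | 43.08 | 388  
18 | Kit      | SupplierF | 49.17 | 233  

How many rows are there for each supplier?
SELECT supplier, COUNT(*) as count
FROM products
GROUP BY supplier

Result:
  SupplierA: 6
  SupplierC: 5
  SupplierF: 7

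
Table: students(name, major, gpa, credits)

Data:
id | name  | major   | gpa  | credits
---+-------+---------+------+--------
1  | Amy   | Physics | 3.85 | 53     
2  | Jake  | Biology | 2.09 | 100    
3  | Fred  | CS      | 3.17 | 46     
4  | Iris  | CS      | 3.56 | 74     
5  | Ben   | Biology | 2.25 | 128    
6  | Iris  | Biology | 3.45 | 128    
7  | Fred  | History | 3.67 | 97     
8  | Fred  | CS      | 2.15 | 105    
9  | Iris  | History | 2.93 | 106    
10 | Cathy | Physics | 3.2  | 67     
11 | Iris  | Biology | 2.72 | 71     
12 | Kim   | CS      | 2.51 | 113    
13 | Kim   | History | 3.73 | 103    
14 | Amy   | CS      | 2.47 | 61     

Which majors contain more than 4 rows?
SELECT major, COUNT(*) as cnt
FROM students
GROUP BY major
HAVING COUNT(*) > 4

Result:
  CS: 5

Note: HAVING filters groups after aggregation, WHERE filters rows before.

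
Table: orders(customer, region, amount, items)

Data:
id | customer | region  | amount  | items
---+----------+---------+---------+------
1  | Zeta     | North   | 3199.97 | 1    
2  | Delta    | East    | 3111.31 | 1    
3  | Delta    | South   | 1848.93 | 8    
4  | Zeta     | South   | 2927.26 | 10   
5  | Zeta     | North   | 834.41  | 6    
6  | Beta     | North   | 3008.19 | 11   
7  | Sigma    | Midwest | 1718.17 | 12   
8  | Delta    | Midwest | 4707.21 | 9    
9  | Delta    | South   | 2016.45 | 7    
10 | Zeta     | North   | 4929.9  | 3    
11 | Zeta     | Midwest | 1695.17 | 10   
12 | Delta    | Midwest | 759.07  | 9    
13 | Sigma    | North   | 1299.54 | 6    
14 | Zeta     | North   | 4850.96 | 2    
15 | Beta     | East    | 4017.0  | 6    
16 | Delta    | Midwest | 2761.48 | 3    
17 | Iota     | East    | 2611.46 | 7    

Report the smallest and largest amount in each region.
SELECT region, MIN(amount), MAX(amount)
FROM orders
GROUP BY region

Result:
  East: min=2611.46, max=4017.00
  Midwest: min=759.07, max=4707.21
  North: min=834.41, max=4929.90
  South: min=1848.93, max=2927.26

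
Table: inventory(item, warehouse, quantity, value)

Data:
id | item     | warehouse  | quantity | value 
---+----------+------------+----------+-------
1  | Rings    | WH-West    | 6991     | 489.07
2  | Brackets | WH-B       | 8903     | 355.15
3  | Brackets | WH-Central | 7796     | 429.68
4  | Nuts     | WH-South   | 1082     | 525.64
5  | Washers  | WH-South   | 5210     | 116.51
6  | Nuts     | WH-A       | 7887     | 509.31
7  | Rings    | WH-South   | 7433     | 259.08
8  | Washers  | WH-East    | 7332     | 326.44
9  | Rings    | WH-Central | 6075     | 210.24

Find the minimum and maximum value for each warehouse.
SELECT warehouse, MIN(value), MAX(value)
FROM inventory
GROUP BY warehouse

Result:
  WH-A: min=509.31, max=509.31
  WH-B: min=355.15, max=355.15
  WH-Central: min=210.24, max=429.68
  WH-East: min=326.44, max=326.44
  WH-South: min=116.51, max=525.64
  WH-West: min=489.07, max=489.07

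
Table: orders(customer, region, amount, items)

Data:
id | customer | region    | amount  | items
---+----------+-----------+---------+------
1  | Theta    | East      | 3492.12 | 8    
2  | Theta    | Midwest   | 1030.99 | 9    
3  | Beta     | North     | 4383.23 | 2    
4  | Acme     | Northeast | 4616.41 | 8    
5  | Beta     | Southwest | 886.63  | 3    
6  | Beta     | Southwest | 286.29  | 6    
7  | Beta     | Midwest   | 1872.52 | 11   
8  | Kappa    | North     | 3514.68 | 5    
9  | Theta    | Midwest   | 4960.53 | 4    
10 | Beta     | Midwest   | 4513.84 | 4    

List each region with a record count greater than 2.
SELECT region, COUNT(*) as cnt
FROM orders
GROUP BY region
HAVING COUNT(*) > 2

Result:
  Midwest: 4

Note: HAVING filters groups after aggregation, WHERE filters rows before.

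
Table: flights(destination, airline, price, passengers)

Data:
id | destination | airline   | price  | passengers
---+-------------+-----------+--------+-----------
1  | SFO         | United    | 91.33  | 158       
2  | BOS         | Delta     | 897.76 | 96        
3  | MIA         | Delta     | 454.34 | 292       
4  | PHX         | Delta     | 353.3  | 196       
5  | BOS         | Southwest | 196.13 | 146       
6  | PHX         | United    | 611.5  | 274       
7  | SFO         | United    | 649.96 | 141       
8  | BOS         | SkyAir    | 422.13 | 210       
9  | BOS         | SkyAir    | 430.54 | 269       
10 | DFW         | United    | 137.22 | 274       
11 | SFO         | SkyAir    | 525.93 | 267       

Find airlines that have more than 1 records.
SELECT airline, COUNT(*) as cnt
FROM flights
GROUP BY airline
HAVING COUNT(*) > 1

Result:
  Delta: 3
  SkyAir: 3
  United: 4

Note: HAVING filters groups after aggregation, WHERE filters rows before.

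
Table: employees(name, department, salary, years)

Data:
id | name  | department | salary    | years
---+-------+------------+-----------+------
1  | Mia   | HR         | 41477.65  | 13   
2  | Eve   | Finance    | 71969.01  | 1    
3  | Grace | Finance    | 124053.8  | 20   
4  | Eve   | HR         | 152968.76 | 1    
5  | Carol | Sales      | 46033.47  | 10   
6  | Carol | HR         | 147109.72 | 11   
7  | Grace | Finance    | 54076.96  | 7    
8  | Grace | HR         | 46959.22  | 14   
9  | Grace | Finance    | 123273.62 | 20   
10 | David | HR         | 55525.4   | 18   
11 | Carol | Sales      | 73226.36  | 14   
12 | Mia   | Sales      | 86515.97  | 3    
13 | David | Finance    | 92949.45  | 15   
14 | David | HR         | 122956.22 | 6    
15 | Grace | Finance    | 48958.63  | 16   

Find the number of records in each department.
SELECT department, COUNT(*) as count
FROM employees
GROUP BY department

Result:
  Finance: 6
  HR: 6
  Sales: 3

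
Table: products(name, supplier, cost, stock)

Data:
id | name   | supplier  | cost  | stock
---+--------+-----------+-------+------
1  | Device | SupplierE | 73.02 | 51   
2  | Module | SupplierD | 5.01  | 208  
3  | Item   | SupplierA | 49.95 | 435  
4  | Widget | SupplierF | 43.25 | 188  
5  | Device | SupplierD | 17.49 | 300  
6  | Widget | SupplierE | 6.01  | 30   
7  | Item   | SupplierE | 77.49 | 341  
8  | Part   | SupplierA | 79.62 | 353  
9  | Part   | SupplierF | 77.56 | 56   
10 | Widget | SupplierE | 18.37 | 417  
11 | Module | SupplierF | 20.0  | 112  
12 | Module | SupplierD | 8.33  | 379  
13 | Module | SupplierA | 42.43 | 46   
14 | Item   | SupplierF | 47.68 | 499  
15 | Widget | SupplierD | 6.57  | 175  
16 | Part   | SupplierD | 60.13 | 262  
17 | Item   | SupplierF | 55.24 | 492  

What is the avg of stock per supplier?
SELECT supplier, AVG(stock) as result
FROM products
GROUP BY supplier

Result:
  SupplierA: 278.00
  SupplierD: 264.80
  SupplierE: 209.75
  SupplierF: 269.40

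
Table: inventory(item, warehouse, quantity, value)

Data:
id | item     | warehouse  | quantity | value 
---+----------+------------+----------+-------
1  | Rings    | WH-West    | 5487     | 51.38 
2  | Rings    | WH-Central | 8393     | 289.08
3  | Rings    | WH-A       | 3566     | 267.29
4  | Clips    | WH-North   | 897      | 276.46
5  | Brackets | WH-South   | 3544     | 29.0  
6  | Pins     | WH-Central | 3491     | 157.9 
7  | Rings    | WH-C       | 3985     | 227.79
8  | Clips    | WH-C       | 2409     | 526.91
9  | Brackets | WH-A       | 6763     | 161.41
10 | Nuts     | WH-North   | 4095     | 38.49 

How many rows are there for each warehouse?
SELECT warehouse, COUNT(*) as count
FROM inventory
GROUP BY warehouse

Result:
  WH-A: 2
  WH-C: 2
  WH-Central: 2
  WH-North: 2
  WH-South: 1
  WH-West: 1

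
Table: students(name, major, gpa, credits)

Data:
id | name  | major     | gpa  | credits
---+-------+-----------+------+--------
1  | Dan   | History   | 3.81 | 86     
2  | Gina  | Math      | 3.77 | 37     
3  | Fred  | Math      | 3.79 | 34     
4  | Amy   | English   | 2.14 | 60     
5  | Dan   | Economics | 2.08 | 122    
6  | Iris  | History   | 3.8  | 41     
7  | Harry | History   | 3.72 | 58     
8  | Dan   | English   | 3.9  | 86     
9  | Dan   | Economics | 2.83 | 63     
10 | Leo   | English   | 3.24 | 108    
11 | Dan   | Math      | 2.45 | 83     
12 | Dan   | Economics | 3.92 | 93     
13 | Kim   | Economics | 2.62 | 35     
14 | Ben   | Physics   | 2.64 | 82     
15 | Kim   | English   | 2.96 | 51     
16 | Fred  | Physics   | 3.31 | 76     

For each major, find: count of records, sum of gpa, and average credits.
SELECT major,
       COUNT(*) as cnt,
       SUM(gpa) as total_gpa,
       AVG(credits) as avg_credits
FROM students
GROUP BY major

Result:
  Economics: 4 records, 11.45 total gpa, 78.25 avg credits
  English: 4 records, 12.24 total gpa, 76.25 avg credits
  History: 3 records, 11.33 total gpa, 61.67 avg credits
  Math: 3 records, 10.01 total gpa, 51.33 avg credits
  Physics: 2 records, 5.95 total gpa, 79.00 avg credits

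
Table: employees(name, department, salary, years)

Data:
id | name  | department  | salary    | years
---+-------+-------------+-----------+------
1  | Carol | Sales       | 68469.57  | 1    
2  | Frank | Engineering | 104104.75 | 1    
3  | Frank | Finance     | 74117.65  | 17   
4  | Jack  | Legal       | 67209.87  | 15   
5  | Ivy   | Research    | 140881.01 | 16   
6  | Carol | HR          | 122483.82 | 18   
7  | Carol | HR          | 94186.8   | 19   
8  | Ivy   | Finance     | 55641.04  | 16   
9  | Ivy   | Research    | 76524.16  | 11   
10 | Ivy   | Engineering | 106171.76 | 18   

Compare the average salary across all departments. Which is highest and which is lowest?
SELECT department, AVG(salary)
FROM employees
GROUP BY department
ORDER BY AVG(salary)

All groups:
  Finance: 64879.35
  Legal: 67209.87
  Sales: 68469.57
  Engineering: 105138.26
  HR: 108335.31
  Research: 108702.59

Highest: Research (108702.59)
Lowest: Finance (64879.35)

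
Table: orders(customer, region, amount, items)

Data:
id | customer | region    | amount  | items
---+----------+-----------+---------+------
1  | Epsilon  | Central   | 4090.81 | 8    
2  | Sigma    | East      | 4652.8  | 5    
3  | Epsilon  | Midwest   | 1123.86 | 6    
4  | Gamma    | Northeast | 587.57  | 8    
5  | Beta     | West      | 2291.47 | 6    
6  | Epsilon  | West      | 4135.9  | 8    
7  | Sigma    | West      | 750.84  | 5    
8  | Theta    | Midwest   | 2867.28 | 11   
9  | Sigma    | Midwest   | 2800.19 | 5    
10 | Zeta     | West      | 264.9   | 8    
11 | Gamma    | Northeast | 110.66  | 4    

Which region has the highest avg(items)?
SELECT region, AVG(items) as val
FROM orders
GROUP BY region
ORDER BY val DESC
LIMIT 1

Result: Central with avg(items) = 8.00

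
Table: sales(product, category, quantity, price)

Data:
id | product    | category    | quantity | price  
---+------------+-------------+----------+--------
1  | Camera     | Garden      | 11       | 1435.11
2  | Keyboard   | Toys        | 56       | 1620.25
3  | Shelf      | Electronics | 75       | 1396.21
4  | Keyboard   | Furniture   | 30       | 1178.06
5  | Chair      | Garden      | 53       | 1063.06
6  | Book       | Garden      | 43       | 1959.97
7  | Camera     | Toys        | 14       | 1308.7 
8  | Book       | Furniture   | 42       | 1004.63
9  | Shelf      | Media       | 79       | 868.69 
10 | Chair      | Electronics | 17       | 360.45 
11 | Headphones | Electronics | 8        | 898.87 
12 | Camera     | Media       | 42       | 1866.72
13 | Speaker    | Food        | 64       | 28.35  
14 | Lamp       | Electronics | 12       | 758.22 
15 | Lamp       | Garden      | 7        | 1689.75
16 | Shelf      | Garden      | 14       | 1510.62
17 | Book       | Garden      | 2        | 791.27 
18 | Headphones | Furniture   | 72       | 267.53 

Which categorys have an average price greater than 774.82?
SELECT category, AVG(price)
FROM sales
GROUP BY category
HAVING AVG(price) > 774.82

Result:
  Electronics: avg=853.44
  Furniture: avg=816.74
  Garden: avg=1408.30
  Media: avg=1367.71
  Toys: avg=1464.48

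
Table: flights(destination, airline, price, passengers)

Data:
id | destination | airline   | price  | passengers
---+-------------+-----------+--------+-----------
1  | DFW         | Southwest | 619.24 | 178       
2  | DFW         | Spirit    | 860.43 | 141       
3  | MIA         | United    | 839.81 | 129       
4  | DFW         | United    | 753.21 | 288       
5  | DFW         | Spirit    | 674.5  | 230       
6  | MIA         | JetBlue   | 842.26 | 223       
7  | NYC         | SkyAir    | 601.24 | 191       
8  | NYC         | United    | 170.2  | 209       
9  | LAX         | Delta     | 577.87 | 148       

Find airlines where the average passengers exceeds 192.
SELECT airline, AVG(passengers)
FROM flights
GROUP BY airline
HAVING AVG(passengers) > 192

Result:
  JetBlue: avg=223.00
  United: avg=208.67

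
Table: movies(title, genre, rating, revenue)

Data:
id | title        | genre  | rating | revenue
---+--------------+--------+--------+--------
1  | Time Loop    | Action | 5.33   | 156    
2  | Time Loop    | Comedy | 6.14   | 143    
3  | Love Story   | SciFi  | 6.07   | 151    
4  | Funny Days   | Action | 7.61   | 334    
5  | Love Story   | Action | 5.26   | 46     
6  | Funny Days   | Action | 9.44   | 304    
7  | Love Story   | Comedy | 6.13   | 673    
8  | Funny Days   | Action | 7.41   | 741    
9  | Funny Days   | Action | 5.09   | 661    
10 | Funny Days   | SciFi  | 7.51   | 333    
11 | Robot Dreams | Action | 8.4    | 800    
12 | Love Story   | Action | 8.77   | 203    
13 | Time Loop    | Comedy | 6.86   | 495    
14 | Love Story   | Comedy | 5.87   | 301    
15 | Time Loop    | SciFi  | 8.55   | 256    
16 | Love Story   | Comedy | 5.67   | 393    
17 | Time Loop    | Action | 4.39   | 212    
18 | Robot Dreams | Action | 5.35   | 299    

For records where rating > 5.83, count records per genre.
SELECT genre, COUNT(*)
FROM movies
WHERE rating > 5.83
GROUP BY genre

Note: WHERE filters rows before grouping.

Result:
  Action: 5
  Comedy: 4
  SciFi: 3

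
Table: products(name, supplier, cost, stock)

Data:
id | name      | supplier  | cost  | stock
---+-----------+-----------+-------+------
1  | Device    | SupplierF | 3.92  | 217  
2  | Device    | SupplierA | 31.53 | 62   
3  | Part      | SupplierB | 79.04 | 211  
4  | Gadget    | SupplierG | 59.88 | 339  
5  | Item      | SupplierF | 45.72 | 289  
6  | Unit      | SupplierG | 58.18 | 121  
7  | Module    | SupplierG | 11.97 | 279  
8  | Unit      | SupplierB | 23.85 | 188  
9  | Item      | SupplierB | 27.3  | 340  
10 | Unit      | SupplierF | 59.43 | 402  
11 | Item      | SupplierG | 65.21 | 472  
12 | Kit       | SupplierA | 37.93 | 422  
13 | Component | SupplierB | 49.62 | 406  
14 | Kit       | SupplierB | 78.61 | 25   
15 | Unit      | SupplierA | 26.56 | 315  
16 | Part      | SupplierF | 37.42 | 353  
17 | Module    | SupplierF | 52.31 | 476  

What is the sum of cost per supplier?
SELECT supplier, SUM(cost) as result
FROM products
GROUP BY supplier

Result:
  SupplierA: 96.02
  SupplierB: 258.42
  SupplierF: 198.80
  SupplierG: 195.24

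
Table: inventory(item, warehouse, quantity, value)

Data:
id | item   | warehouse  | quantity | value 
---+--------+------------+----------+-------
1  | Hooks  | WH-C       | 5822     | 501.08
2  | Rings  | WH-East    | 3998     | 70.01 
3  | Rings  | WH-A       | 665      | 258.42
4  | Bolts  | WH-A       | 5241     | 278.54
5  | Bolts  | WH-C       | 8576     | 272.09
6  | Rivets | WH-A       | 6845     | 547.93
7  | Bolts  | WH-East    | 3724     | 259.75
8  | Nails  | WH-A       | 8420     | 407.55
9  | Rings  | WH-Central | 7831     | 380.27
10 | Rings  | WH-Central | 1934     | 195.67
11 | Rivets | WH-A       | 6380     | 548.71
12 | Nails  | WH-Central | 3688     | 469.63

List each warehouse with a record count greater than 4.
SELECT warehouse, COUNT(*) as cnt
FROM inventory
GROUP BY warehouse
HAVING COUNT(*) > 4

Result:
  WH-A: 5

Note: HAVING filters groups after aggregation, WHERE filters rows before.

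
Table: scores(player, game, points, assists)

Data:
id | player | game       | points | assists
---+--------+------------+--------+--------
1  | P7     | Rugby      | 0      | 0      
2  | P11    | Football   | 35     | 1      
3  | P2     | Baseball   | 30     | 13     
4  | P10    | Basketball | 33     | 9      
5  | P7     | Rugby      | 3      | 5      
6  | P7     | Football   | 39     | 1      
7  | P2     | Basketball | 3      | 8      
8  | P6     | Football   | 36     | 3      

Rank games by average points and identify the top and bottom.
SELECT game, AVG(points)
FROM scores
GROUP BY game
ORDER BY AVG(points)

All groups:
  Rugby: 1.50
  Basketball: 18.00
  Baseball: 30.00
  Football: 36.67

Highest: Football (36.67)
Lowest: Rugby (1.50)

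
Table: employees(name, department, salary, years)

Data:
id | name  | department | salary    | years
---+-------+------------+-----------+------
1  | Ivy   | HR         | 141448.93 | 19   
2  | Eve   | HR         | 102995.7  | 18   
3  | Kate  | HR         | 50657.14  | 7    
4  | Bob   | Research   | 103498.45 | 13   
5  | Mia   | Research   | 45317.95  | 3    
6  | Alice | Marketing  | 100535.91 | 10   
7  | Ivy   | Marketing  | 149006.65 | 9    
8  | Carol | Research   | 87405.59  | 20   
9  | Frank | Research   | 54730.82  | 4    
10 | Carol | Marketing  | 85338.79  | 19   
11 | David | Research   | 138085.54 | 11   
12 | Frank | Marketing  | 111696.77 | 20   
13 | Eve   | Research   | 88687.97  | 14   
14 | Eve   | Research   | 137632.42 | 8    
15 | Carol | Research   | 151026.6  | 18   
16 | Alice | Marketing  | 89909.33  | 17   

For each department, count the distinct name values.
SELECT department, COUNT(DISTINCT name)
FROM employees
GROUP BY department

Result:
  HR: 3 distinct
  Marketing: 4 distinct
  Research: 6 distinct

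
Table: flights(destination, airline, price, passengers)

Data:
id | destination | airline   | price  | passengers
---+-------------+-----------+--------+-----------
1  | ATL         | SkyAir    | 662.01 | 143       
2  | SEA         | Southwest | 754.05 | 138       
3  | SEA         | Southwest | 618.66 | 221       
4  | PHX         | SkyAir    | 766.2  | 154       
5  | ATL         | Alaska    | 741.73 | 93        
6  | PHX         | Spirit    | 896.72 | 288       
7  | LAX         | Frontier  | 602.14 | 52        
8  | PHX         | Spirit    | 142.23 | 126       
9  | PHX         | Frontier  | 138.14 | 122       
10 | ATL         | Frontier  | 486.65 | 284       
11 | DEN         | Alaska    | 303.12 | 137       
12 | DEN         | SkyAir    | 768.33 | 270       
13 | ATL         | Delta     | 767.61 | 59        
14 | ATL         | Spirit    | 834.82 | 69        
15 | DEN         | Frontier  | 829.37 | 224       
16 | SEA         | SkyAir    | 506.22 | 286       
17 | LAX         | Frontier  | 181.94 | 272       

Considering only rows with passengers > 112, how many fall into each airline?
SELECT airline, COUNT(*)
FROM flights
WHERE passengers > 112
GROUP BY airline

Note: WHERE filters rows before grouping.

Result:
  Alaska: 1
  Frontier: 4
  SkyAir: 4
  Southwest: 2
  Spirit: 2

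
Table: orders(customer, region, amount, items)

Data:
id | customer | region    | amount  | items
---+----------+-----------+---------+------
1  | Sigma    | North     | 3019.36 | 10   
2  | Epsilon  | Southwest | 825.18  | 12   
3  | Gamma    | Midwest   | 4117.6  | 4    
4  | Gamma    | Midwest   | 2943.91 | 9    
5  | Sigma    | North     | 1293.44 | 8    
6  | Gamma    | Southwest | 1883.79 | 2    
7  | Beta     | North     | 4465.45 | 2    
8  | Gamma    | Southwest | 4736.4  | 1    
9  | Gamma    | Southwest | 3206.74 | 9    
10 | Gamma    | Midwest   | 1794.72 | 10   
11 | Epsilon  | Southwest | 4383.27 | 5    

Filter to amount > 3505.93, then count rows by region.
SELECT region, COUNT(*)
FROM orders
WHERE amount > 3505.93
GROUP BY region

Note: WHERE filters rows before grouping.

Result:
  Midwest: 1
  North: 1
  Southwest: 2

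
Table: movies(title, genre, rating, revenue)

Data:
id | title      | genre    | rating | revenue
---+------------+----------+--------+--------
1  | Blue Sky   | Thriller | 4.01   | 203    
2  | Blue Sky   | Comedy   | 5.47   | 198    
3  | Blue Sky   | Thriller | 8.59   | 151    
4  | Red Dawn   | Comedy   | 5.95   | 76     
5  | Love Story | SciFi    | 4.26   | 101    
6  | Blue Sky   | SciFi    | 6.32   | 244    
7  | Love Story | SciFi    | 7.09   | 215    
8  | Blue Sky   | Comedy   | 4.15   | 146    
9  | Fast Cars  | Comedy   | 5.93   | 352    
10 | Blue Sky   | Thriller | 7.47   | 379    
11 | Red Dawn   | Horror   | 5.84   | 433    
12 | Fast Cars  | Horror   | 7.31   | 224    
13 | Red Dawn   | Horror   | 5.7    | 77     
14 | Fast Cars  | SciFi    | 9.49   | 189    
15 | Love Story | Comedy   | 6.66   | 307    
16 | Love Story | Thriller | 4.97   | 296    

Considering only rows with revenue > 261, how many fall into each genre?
SELECT genre, COUNT(*)
FROM movies
WHERE revenue > 261
GROUP BY genre

Note: WHERE filters rows before grouping.

Result:
  Comedy: 2
  Horror: 1
  Thriller: 2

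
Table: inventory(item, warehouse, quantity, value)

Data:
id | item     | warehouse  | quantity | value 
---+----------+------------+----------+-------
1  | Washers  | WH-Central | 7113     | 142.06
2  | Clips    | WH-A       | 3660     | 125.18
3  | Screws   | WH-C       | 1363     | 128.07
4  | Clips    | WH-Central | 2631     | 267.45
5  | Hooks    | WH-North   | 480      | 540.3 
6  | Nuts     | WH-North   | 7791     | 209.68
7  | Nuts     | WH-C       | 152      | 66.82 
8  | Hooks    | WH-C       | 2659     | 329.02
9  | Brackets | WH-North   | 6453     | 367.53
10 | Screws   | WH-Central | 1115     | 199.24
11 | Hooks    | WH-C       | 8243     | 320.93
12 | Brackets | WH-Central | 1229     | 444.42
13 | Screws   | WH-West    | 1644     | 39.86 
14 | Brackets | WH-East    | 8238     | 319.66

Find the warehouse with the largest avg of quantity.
SELECT warehouse, AVG(quantity) as val
FROM inventory
GROUP BY warehouse
ORDER BY val DESC
LIMIT 1

Result: WH-East with avg(quantity) = 8238.00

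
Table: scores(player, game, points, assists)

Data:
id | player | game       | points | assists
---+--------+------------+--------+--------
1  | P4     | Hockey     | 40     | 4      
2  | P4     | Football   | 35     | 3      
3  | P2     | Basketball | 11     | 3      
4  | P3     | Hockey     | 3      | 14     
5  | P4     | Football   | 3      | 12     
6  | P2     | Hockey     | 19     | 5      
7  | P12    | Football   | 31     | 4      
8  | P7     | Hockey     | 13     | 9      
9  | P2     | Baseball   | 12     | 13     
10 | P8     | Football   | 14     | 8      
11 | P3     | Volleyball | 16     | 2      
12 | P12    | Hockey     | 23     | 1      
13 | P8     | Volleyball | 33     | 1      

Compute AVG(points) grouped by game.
SELECT game, AVG(points) as result
FROM scores
GROUP BY game

Result:
  Baseball: 12.00
  Basketball: 11.00
  Football: 20.75
  Hockey: 19.60
  Volleyball: 24.50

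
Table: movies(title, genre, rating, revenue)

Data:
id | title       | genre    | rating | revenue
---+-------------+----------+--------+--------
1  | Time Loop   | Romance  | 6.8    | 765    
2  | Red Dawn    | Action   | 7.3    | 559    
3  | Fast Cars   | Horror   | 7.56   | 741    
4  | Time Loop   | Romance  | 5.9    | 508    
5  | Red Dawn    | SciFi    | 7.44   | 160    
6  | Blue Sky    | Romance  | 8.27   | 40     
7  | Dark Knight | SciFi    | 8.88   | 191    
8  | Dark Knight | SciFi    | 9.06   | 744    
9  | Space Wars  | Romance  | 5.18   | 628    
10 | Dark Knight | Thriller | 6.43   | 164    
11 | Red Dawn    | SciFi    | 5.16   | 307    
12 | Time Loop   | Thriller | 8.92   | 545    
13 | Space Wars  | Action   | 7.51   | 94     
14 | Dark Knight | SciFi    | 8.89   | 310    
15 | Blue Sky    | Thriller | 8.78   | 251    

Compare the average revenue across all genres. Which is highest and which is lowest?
SELECT genre, AVG(revenue)
FROM movies
GROUP BY genre
ORDER BY AVG(revenue)

All groups:
  Thriller: 320.00
  Action: 326.50
  SciFi: 342.40
  Romance: 485.25
  Horror: 741.00

Highest: Horror (741.00)
Lowest: Thriller (320.00)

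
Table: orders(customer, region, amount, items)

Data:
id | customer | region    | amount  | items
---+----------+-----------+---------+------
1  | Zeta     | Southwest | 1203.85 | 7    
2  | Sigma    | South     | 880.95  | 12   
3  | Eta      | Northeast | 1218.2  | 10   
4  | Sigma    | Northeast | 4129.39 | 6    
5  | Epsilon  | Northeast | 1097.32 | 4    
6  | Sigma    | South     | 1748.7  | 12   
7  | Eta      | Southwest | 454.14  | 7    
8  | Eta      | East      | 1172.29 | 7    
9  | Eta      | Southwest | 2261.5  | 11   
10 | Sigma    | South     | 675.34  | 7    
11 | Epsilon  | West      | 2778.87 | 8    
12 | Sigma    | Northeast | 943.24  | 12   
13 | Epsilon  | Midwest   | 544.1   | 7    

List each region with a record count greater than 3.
SELECT region, COUNT(*) as cnt
FROM orders
GROUP BY region
HAVING COUNT(*) > 3

Result:
  Northeast: 4

Note: HAVING filters groups after aggregation, WHERE filters rows before.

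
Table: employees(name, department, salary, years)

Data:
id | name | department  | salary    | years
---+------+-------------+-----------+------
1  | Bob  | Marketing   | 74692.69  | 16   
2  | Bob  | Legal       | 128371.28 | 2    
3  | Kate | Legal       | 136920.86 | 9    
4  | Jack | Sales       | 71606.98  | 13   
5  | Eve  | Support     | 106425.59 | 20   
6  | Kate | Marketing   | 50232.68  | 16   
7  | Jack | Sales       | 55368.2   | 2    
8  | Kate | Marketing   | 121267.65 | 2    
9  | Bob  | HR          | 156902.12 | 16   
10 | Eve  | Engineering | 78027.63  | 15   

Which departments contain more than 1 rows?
SELECT department, COUNT(*) as cnt
FROM employees
GROUP BY department
HAVING COUNT(*) > 1

Result:
  Legal: 2
  Marketing: 3
  Sales: 2

Note: HAVING filters groups after aggregation, WHERE filters rows before.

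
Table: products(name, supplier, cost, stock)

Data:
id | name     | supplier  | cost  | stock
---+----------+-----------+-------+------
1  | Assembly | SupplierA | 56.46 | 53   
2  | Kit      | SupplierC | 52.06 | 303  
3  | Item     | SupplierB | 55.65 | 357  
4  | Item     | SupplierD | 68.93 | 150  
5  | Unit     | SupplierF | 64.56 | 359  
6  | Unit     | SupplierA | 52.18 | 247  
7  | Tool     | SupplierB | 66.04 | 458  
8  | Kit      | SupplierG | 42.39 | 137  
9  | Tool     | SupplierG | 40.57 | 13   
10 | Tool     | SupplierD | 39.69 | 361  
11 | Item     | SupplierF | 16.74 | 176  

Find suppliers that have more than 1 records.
SELECT supplier, COUNT(*) as cnt
FROM products
GROUP BY supplier
HAVING COUNT(*) > 1

Result:
  SupplierA: 2
  SupplierB: 2
  SupplierD: 2
  SupplierF: 2
  SupplierG: 2

Note: HAVING filters groups after aggregation, WHERE filters rows before.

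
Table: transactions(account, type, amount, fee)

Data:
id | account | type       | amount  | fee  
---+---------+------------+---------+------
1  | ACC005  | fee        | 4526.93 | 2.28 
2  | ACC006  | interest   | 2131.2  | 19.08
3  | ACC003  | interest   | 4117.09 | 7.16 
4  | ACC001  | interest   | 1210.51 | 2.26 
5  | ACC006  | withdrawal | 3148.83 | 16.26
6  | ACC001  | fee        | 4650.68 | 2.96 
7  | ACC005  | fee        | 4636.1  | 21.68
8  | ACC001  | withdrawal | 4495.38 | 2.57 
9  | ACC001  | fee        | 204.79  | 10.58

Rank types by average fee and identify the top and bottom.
SELECT type, AVG(fee)
FROM transactions
GROUP BY type
ORDER BY AVG(fee)

All groups:
  fee: 9.38
  withdrawal: 9.42
  interest: 9.50

Highest: interest (9.50)
Lowest: fee (9.38)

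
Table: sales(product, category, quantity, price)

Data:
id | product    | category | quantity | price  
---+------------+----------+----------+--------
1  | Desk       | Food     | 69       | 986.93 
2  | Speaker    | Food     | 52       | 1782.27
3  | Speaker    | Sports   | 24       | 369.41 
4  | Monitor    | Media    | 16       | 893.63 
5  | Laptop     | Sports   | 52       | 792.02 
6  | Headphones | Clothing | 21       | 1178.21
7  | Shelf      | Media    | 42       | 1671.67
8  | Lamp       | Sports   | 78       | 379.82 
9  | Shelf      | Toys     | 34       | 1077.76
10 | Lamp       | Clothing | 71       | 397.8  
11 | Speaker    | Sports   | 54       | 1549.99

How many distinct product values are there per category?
SELECT category, COUNT(DISTINCT product)
FROM sales
GROUP BY category

Result:
  Clothing: 2 distinct
  Food: 2 distinct
  Media: 2 distinct
  Sports: 3 distinct
  Toys: 1 distinct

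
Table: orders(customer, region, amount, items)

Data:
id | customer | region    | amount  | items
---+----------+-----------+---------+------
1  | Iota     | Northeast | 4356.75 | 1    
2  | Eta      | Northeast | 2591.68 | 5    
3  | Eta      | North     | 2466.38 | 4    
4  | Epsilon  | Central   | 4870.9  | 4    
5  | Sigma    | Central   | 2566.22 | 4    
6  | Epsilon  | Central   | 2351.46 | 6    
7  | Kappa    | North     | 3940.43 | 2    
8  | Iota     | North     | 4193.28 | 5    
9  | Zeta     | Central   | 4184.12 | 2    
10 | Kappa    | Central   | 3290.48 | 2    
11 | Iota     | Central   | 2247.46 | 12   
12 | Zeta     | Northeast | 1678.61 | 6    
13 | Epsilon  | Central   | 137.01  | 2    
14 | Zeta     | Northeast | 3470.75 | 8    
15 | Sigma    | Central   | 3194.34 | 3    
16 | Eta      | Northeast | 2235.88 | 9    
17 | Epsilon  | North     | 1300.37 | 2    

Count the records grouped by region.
SELECT region, COUNT(*) as count
FROM orders
GROUP BY region

Result:
  Central: 8
  North: 4
  Northeast: 5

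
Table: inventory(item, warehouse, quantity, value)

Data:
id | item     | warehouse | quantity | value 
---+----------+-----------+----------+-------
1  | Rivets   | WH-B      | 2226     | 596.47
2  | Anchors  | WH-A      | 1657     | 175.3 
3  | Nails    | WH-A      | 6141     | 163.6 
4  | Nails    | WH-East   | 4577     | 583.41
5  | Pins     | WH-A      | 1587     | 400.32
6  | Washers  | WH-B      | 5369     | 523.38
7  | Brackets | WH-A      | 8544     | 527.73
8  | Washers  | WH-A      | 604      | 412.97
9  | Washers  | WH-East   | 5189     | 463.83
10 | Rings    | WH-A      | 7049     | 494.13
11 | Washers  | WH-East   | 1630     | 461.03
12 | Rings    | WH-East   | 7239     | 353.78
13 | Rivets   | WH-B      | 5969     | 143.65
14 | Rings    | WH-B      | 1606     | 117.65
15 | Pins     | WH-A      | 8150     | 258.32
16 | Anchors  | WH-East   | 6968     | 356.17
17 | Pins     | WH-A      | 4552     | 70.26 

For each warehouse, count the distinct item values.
SELECT warehouse, COUNT(DISTINCT item)
FROM inventory
GROUP BY warehouse

Result:
  WH-A: 6 distinct
  WH-B: 3 distinct
  WH-East: 4 distinct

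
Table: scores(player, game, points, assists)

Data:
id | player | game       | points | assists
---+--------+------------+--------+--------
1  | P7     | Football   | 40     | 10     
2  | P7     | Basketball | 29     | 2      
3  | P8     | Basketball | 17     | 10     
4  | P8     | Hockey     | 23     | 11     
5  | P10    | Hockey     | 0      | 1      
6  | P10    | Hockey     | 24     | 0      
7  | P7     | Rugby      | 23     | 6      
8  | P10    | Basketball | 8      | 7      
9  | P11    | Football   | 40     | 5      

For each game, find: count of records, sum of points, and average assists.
SELECT game,
       COUNT(*) as cnt,
       SUM(points) as total_points,
       AVG(assists) as avg_assists
FROM scores
GROUP BY game

Result:
  Basketball: 3 records, 54 total points, 6.33 avg assists
  Football: 2 records, 80 total points, 7.50 avg assists
  Hockey: 3 records, 47 total points, 4.00 avg assists
  Rugby: 1 records, 23 total points, 6.00 avg assists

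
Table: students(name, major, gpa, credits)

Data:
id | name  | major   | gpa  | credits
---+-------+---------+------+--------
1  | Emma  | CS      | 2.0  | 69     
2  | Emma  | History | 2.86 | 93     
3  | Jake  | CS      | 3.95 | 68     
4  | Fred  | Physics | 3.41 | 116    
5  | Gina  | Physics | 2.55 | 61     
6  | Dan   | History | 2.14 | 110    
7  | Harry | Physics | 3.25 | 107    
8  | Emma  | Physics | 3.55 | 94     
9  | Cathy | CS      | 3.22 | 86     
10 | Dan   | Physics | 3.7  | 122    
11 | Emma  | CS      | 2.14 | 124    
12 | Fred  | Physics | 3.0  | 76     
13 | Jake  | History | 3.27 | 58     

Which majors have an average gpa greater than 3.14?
SELECT major, AVG(gpa)
FROM students
GROUP BY major
HAVING AVG(gpa) > 3.14

Result:
  Physics: avg=3.24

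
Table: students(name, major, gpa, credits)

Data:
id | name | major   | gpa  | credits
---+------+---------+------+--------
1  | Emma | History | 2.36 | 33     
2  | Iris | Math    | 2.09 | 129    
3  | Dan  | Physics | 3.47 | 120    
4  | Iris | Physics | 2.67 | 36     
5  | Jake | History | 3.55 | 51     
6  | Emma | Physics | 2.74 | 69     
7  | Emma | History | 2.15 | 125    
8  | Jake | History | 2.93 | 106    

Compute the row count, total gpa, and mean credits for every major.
SELECT major,
       COUNT(*) as cnt,
       SUM(gpa) as total_gpa,
       AVG(credits) as avg_credits
FROM students
GROUP BY major

Result:
  History: 4 records, 10.99 total gpa, 78.75 avg credits
  Math: 1 records, 2.09 total gpa, 129.00 avg credits
  Physics: 3 records, 8.88 total gpa, 75.00 avg credits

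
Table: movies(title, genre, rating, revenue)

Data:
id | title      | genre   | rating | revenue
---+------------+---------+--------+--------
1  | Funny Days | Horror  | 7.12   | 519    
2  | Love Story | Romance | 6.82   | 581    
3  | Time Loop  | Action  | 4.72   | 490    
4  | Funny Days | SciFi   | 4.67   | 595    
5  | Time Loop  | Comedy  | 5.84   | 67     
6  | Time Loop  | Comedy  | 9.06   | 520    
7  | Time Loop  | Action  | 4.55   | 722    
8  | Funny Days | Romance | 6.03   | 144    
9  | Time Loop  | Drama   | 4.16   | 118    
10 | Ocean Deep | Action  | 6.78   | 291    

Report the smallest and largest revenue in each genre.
SELECT genre, MIN(revenue), MAX(revenue)
FROM movies
GROUP BY genre

Result:
  Action: min=291, max=722
  Comedy: min=67, max=520
  Drama: min=118, max=118
  Horror: min=519, max=519
  Romance: min=144, max=581
  SciFi: min=595, max=595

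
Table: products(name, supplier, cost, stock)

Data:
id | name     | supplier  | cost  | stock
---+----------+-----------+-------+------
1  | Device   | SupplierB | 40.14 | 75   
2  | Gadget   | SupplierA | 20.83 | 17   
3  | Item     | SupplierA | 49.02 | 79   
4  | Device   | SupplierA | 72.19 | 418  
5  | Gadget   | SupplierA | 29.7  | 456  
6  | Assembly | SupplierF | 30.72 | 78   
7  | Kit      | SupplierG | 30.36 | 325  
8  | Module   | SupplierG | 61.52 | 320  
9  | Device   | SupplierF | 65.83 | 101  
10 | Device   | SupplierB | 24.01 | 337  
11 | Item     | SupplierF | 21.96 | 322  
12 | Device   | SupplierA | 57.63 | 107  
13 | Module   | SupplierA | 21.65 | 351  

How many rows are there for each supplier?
SELECT supplier, COUNT(*) as count
FROM products
GROUP BY supplier

Result:
  SupplierA: 6
  SupplierB: 2
  SupplierF: 3
  SupplierG: 2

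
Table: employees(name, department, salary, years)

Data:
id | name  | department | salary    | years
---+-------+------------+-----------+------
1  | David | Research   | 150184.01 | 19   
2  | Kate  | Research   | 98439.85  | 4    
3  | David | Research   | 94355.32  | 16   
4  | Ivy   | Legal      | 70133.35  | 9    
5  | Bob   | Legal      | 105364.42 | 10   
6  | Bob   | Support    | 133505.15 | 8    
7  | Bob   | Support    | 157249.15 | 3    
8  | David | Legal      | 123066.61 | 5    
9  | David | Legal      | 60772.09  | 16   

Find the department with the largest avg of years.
SELECT department, AVG(years) as val
FROM employees
GROUP BY department
ORDER BY val DESC
LIMIT 1

Result: Research with avg(years) = 13.00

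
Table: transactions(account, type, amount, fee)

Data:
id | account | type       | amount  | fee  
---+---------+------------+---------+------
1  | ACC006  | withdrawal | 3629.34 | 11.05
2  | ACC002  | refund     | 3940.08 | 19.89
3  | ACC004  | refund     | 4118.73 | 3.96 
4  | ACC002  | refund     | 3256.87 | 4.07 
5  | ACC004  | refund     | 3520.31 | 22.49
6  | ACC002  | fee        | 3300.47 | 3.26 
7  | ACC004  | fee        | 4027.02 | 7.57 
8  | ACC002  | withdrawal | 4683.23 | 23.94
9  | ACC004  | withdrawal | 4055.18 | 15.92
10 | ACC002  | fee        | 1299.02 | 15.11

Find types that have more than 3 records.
SELECT type, COUNT(*) as cnt
FROM transactions
GROUP BY type
HAVING COUNT(*) > 3

Result:
  refund: 4

Note: HAVING filters groups after aggregation, WHERE filters rows before.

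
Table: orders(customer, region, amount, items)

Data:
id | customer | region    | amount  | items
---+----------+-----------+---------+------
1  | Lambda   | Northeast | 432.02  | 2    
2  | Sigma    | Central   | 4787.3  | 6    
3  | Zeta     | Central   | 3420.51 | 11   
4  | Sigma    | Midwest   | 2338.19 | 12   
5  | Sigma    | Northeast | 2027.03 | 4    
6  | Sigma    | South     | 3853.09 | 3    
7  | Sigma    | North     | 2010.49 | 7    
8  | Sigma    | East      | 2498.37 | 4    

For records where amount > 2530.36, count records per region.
SELECT region, COUNT(*)
FROM orders
WHERE amount > 2530.36
GROUP BY region

Note: WHERE filters rows before grouping.

Result:
  Central: 2
  South: 1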